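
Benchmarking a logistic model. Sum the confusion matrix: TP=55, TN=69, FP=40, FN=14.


Total = TP + TN + FP + FN
= 55 + 69 + 40 + 14
= 178
(Predicted positive: 95, predicted negative: 83)

178


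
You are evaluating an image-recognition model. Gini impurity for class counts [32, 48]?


Probabilities: [32/80, 48/80] ≈ [0.4, 0.6]
Σpᵢ² = (1024 + 2304)/80² = 3328/6400
Gini = 1 - Σpᵢ² = 1 - 3328/6400 = 0.48

0.48


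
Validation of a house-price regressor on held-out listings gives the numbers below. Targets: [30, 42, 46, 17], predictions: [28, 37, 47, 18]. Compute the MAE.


Absolute errors: |30-28|=2, |42-37|=5, |46-47|=1, |17-18|=1
Sum = 9
MAE = 9/4 = 9/4

9/4


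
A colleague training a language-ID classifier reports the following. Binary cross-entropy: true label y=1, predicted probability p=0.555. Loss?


BCE = -[y·ln(p) + (1-y)·ln(1-p)]
= -1·ln(0.555) - 0
= -ln(0.555) = 0.5888

0.5888


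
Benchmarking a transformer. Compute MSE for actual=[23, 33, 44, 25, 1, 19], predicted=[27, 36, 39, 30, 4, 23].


Squared errors: (23-27)²=16, (33-36)²=9, (44-39)²=25, (25-30)²=25, (1-4)²=9, (19-23)²=16
Sum = 100
MSE = 100/6 = 50/3

50/3


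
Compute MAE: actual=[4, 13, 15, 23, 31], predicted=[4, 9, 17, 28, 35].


Absolute errors: |4-4|=0, |13-9|=4, |15-17|=2, |23-28|=5, |31-35|=4
Sum = 15
MAE = 15/5 = 3

3


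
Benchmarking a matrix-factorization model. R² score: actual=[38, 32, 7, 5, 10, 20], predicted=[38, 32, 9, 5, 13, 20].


ȳ = 18.6667
SS_res = Σ(y-ŷ)² = 13
SS_tot = Σ(y-ȳ)² = 951.33
R² = 1 - SS_res/SS_tot = 1 - 0.0137 = 0.9863

0.9863


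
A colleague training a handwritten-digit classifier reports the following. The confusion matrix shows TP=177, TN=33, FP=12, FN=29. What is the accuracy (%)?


Accuracy = (TP+TN)/(TP+TN+FP+FN)
= (177+33)/(251)
= 210/251 = 83.67%

83.67%


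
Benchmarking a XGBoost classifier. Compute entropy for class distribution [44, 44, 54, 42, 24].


Probabilities: [44/208, 44/208, 54/208, 42/208, 24/208] ≈ [0.2115, 0.2115, 0.2596, 0.2019, 0.1154]
H = -((44/208)·log₂(44/208) + (44/208)·log₂(44/208) + (54/208)·log₂(54/208) + (42/208)·log₂(42/208) + (24/208)·log₂(24/208))
  = 2.2788 bits

2.2788 bits


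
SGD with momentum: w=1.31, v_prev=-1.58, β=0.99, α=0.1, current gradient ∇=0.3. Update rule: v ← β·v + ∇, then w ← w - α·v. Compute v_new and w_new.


v_new = 0.99·-1.58 + 0.3 = -1.5642 + 0.3 = -1.2642
w_new = 1.31 - 0.1·-1.2642 = 1.31 + 0.12642 = 1.43642

v_new=-1.2642, w_new=1.43642


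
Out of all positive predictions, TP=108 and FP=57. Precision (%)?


Precision = TP/(TP+FP)
= 108/(108+57)
= 108/165 = 65.45%

65.45%


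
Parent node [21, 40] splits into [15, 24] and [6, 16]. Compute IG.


Parent = [21, 40], H_parent = 0.9288
H_left = 0.9612 (n=39), H_right = 0.8454 (n=22)
H_children = (39/61)·0.9612 + (22/61)·0.8454 = 0.9194
IG = 0.9288 - 0.9194 = 0.0094

0.0094


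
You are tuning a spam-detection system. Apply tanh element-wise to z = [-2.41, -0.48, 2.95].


tanh(-2.41) = -0.984
tanh(-0.48) = -0.4462
tanh(2.95) = 0.9945
result = [-0.984, -0.4462, 0.9945]

[-0.984, -0.4462, 0.9945]


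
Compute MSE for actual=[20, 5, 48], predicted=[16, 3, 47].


Squared errors: (20-16)²=16, (5-3)²=4, (48-47)²=1
Sum = 21
MSE = 21/3 = 7

7


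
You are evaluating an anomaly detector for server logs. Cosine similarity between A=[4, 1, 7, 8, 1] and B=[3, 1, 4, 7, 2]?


A·B = 4·3 + 1·1 + 7·4 + 8·7 + 1·2 = 99
‖A‖ = √131 = 11.4455, ‖B‖ = √79 = 8.8882
cos = 99/(√131·√79) = 99/√10349 = 0.9732

0.9732


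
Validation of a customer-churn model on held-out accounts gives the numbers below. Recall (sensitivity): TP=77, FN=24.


Recall = TP/(TP+FN)
= 77/(77+24)
= 77/101 = 76.24%

76.24%


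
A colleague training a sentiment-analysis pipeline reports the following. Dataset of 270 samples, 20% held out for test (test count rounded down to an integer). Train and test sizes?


Test = ⌊270·20/100⌋ = 54
Train = 270 - 54 = 216

Train: 216, Test: 54


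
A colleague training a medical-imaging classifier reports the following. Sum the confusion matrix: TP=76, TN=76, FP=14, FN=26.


Total = TP + TN + FP + FN
= 76 + 76 + 14 + 26
= 192
(Predicted positive: 90, predicted negative: 102)

192


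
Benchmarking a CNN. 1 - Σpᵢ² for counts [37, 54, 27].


Probabilities: [37/118, 54/118, 27/118] ≈ [0.3136, 0.4576, 0.2288]
Σpᵢ² = (1369 + 2916 + 729)/118² = 5014/13924
Gini = 1 - Σpᵢ² = 1 - 5014/13924 = 0.6399

0.6399


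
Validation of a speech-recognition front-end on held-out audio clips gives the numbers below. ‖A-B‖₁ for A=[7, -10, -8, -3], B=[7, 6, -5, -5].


d = |7-7| + |-10-6| + |-8+ 5| + |-3+ 5|
  = 0 + 16 + 3 + 2
  = 21

21


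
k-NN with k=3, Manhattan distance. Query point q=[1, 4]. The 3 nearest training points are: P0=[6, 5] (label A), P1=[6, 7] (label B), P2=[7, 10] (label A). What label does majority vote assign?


d(q,P0) = 6  (label A)
d(q,P1) = 8  (label B)
d(q,P2) = 12  (label A)
Votes: A=2, B=1
Majority → A

A


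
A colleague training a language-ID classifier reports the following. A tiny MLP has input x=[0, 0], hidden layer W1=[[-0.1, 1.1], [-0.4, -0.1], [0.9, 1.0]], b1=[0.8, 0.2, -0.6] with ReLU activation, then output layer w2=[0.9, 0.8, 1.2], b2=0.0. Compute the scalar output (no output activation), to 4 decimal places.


z1[0] = (-0.1)·(0) + (1.1)·(0) + 0.8 = 0.8
z1[1] = (-0.4)·(0) + (-0.1)·(0) + 0.2 = 0.2
z1[2] = (0.9)·(0) + (1.0)·(0) - 0.6 = -0.6
h = ReLU(z1) = [0.8, 0.2, 0.0]
output = (0.9)·(0.8) + (0.8)·(0.2) + (1.2)·(0.0) + 0.0 = 0.88

0.88


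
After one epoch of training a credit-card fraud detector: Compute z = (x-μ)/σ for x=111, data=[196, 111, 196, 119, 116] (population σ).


μ = 147.6, σ = 39.601
z = (111 - 147.6)/39.601 = -0.9242

-0.9242


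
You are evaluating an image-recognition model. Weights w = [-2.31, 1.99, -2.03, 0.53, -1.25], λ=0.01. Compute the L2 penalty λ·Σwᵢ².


‖w‖₂² = (-2.31)² + (1.99)² + (-2.03)² + (0.53)² + (-1.25)²
     = 5.3361 + 3.9601 + 4.1209 + 0.2809 + 1.5625
     = 15.2605
λ·‖w‖₂² = 0.01·15.2605 = 0.152605

0.152605


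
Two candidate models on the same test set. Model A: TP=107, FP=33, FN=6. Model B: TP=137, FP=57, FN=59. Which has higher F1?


Model A: P=107/140=0.7643, R=107/113=0.9469, F1=2PR/(P+R)=2TP/(2TP+FP+FN)=214/253=0.8458
Model B: P=137/194=0.7062, R=137/196=0.699, F1=2PR/(P+R)=2TP/(2TP+FP+FN)=274/390=0.7026
0.8458 > 0.7026 → Model A

Model A


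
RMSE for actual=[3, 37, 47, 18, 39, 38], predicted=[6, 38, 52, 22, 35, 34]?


MSE = 83/6 = 13.8333
RMSE = √(83/6) = 3.7193

3.7193


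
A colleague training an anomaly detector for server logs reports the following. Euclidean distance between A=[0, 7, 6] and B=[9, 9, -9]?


d = √((0-9)² + (7-9)² + (6+ 9)²)
  = √(81 + 4 + 225)
  = √310 = 17.6068

17.6068


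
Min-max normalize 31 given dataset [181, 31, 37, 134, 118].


min=31, max=181
(31-31)/(181-31) = 0/150 = 0.0

0.0


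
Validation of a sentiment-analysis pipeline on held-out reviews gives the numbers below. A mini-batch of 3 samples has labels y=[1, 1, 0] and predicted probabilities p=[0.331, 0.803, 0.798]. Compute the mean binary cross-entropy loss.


L[0] = -ln(0.331) = 1.1056
L[1] = -ln(0.803) = 0.2194
L[2] = -ln(1-0.798) = -ln(0.202) = 1.5995
mean = (1.1056 + 0.2194 + 1.5995)/3 = 0.9748

0.9748


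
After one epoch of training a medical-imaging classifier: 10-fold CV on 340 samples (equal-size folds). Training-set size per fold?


Fold size = 340/10 = 34
Training per fold = 340 - 34 = 306

306


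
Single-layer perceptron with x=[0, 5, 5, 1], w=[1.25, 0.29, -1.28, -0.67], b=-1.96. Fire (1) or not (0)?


z = (0)·(1.25) + (5)·(0.29) + (5)·(-1.28) + (1)·(-0.67) - 1.96
  = -7.58
step(z) = 0 (z<0)

0


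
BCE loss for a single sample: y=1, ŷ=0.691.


BCE = -[y·ln(p) + (1-y)·ln(1-p)]
= -1·ln(0.691) - 0
= -ln(0.691) = 0.3696

0.3696


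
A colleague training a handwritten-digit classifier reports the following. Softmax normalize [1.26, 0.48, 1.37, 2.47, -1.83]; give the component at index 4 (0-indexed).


Exponentials: e^1.26=3.5254, e^0.48=1.6161, e^1.37=3.9354, e^2.47=11.8224, e^-1.83=0.1604
Sum = 21.0597
Softmax = [0.1674, 0.0767, 0.1869, 0.5614, 0.0076]
p[4] = 0.1604/21.0597 = 0.0076

0.0076


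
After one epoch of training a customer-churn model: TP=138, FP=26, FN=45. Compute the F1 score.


Precision = 138/164 = 0.8415
Recall = 138/183 = 0.7541
F1 = 2·P·R/(P+R) = 2·TP/(2·TP+FP+FN) = 276/(276+26+45) = 276/347 = 0.7954

0.7954


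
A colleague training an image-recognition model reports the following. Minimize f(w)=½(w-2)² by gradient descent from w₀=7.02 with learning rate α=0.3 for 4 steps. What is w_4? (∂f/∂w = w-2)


step 1: grad = 7.02-2 = 5.02; w = 7.02 - 0.3·(5.02) = 5.514
step 2: grad = 5.514-2 = 3.514; w = 5.514 - 0.3·(3.514) = 4.4598
step 3: grad = 4.4598-2 = 2.4598; w = 4.4598 - 0.3·(2.4598) = 3.72186
step 4: grad = 3.72186-2 = 1.72186; w = 3.72186 - 0.3·(1.72186) = 3.205302

3.205302


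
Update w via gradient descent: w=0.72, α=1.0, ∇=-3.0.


w_new = w - α·∇
= 0.72 - 1.0·-3.0
= 0.72 + 3
= 3.72

3.72


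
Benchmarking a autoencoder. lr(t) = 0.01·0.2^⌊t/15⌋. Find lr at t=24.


n_drops = ⌊24/15⌋ = 1
lr = 0.01·0.2^1 = 0.01·0.2 = 0.002

0.002


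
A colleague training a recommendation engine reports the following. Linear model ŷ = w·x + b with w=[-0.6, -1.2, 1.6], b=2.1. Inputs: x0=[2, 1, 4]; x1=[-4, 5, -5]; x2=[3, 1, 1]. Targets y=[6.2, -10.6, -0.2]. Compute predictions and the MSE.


ŷ0 = (-0.6)·(2) + (-1.2)·(1) + (1.6)·(4) + 2.1 = 6.1
ŷ1 = (-0.6)·(-4) + (-1.2)·(5) + (1.6)·(-5) + 2.1 = -9.5
ŷ2 = (-0.6)·(3) + (-1.2)·(1) + (1.6)·(1) + 2.1 = 0.7
errors² = [0.01, 1.21, 0.81]
MSE = 2.0300/3 = 0.6767

0.6767


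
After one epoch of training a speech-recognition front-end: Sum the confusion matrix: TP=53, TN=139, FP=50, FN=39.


Total = TP + TN + FP + FN
= 53 + 139 + 50 + 39
= 281
(Predicted positive: 103, predicted negative: 178)

281


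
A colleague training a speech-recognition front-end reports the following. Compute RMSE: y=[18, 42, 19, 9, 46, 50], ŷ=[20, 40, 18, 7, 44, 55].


MSE = 42/6 = 7
RMSE = √(42/6) = 2.6458

2.6458


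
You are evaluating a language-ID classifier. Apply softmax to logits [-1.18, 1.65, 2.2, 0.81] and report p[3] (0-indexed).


Exponentials: e^-1.18=0.3073, e^1.65=5.207, e^2.2=9.025, e^0.81=2.2479
Sum = 16.7872
Softmax = [0.0183, 0.3102, 0.5376, 0.1339]
p[3] = 2.2479/16.7872 = 0.1339

0.1339


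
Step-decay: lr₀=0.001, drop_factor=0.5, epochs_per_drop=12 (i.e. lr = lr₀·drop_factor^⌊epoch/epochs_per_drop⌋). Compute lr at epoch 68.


n_drops = ⌊68/12⌋ = 5
lr = 0.001·0.5^5 = 0.001·0.03125 = 0.00003125

0.00003125


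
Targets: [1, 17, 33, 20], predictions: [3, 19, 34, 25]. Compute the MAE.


Absolute errors: |1-3|=2, |17-19|=2, |33-34|=1, |20-25|=5
Sum = 10
MAE = 10/4 = 5/2

5/2


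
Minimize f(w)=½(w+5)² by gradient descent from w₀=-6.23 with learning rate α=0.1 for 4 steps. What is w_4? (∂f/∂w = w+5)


step 1: grad = -6.23+5 = -1.23; w = -6.23 - 0.1·(-1.23) = -6.107
step 2: grad = -6.107+5 = -1.107; w = -6.107 - 0.1·(-1.107) = -5.9963
step 3: grad = -5.9963+5 = -0.9963; w = -5.9963 - 0.1·(-0.9963) = -5.89667
step 4: grad = -5.89667+5 = -0.89667; w = -5.89667 - 0.1·(-0.89667) = -5.807003

-5.807003


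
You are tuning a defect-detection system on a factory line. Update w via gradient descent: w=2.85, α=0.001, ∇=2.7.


w_new = w - α·∇
= 2.85 - 0.001·2.7
= 2.85 - 0.0027
= 2.8473

2.8473


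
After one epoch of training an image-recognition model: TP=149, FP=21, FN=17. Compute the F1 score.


Precision = 149/170 = 0.8765
Recall = 149/166 = 0.8976
F1 = 2·P·R/(P+R) = 2·TP/(2·TP+FP+FN) = 298/(298+21+17) = 298/336 = 0.8869

0.8869


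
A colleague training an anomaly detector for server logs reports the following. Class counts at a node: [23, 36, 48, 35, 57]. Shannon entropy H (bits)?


Probabilities: [23/199, 36/199, 48/199, 35/199, 57/199] ≈ [0.1156, 0.1809, 0.2412, 0.1759, 0.2864]
H = -((23/199)·log₂(23/199) + (36/199)·log₂(36/199) + (48/199)·log₂(48/199) + (35/199)·log₂(35/199) + (57/199)·log₂(57/199))
  = 2.2585 bits

2.2585 bits


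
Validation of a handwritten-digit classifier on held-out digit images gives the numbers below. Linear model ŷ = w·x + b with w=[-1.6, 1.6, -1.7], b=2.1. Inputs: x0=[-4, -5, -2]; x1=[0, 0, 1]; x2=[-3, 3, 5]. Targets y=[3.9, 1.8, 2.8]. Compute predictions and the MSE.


ŷ0 = (-1.6)·(-4) + (1.6)·(-5) + (-1.7)·(-2) + 2.1 = 3.9
ŷ1 = (-1.6)·(0) + (1.6)·(0) + (-1.7)·(1) + 2.1 = 0.4
ŷ2 = (-1.6)·(-3) + (1.6)·(3) + (-1.7)·(5) + 2.1 = 3.2
errors² = [0.0, 1.96, 0.16]
MSE = 2.1200/3 = 0.7067

0.7067


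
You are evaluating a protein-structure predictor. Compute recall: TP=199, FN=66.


Recall = TP/(TP+FN)
= 199/(199+66)
= 199/265 = 75.09%

75.09%


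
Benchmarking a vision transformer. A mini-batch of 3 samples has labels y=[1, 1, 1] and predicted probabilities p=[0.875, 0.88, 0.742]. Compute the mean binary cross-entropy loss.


L[0] = -ln(0.875) = 0.1335
L[1] = -ln(0.88) = 0.1278
L[2] = -ln(0.742) = 0.2984
mean = (0.1335 + 0.1278 + 0.2984)/3 = 0.1866

0.1866


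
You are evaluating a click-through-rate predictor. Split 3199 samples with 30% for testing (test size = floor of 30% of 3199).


Test = ⌊3199·30/100⌋ = 959
Train = 3199 - 959 = 2240

Train: 2240, Test: 959


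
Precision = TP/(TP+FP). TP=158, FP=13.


Precision = TP/(TP+FP)
= 158/(158+13)
= 158/171 = 92.4%

92.4%


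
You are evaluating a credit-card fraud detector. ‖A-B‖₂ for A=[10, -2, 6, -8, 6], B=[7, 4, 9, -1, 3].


d = √((10-7)² + (-2-4)² + (6-9)² + (-8+ 1)² + (6-3)²)
  = √(9 + 36 + 9 + 49 + 9)
  = √112 = 10.583

10.583


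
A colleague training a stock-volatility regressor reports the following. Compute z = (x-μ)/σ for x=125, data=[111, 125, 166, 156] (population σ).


μ = 139.5, σ = 22.3439
z = (125 - 139.5)/22.3439 = -0.6489

-0.6489


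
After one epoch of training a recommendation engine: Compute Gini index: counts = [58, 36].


Probabilities: [58/94, 36/94] ≈ [0.617, 0.383]
Σpᵢ² = (3364 + 1296)/94² = 4660/8836
Gini = 1 - Σpᵢ² = 1 - 4660/8836 = 0.4726

0.4726


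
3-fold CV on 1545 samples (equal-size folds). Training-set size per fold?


Fold size = 1545/3 = 515
Training per fold = 1545 - 515 = 1030

1030


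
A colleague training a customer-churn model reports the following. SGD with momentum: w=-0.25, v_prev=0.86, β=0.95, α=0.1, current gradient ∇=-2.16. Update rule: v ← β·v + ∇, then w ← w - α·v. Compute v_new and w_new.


v_new = 0.95·0.86 - 2.16 = 0.817 - 2.16 = -1.343
w_new = -0.25 - 0.1·-1.343 = -0.25 + 0.1343 = -0.1157

v_new=-1.343, w_new=-0.1157


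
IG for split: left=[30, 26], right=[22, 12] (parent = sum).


Parent = [52, 38], H_parent = 0.9825
H_left = 0.9963 (n=56), H_right = 0.9367 (n=34)
H_children = (56/90)·0.9963 + (34/90)·0.9367 = 0.9738
IG = 0.9825 - 0.9738 = 0.0087

0.0087


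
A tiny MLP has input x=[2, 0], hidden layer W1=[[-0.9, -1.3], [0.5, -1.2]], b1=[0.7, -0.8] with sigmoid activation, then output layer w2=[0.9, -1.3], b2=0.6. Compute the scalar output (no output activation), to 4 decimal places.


z1[0] = (-0.9)·(2) + (-1.3)·(0) + 0.7 = -1.1
z1[1] = (0.5)·(2) + (-1.2)·(0) - 0.8 = 0.2
h = sigmoid(z1) = [0.2497, 0.5498]
output = (0.9)·(0.2497) + (-1.3)·(0.5498) + 0.6 = 0.11

0.11


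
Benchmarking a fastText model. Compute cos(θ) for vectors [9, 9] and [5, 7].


A·B = 9·5 + 9·7 = 108
‖A‖ = √162 = 12.7279, ‖B‖ = √74 = 8.6023
cos = 108/(√162·√74) = 108/√11988 = 0.9864

0.9864


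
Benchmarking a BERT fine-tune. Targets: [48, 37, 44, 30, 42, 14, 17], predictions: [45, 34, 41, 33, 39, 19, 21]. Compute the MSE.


Squared errors: (48-45)²=9, (37-34)²=9, (44-41)²=9, (30-33)²=9, (42-39)²=9, (14-19)²=25, (17-21)²=16
Sum = 86
MSE = 86/7 = 86/7

86/7


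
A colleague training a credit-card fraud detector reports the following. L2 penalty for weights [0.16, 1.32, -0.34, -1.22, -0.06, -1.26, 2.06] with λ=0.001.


‖w‖₂² = (0.16)² + (1.32)² + (-0.34)² + (-1.22)² + (-0.06)² + (-1.26)² + (2.06)²
     = 0.0256 + 1.7424 + 0.1156 + 1.4884 + 0.0036 + 1.5876 + 4.2436
     = 9.2068
λ·‖w‖₂² = 0.001·9.2068 = 0.009207

0.009207


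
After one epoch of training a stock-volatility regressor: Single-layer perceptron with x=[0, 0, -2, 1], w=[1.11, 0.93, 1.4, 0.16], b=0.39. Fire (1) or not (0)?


z = (0)·(1.11) + (0)·(0.93) + (-2)·(1.4) + (1)·(0.16) + 0.39
  = -2.25
step(z) = 0 (z<0)

0


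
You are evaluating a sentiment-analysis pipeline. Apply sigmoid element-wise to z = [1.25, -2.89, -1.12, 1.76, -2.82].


σ(1.25) = 1/(1+e^-1.25) = 0.7773
σ(-2.89) = 1/(1+e^2.89) = 0.0527
σ(-1.12) = 1/(1+e^1.12) = 0.246
σ(1.76) = 1/(1+e^-1.76) = 0.8532
σ(-2.82) = 1/(1+e^2.82) = 0.0563
result = [0.7773, 0.0527, 0.246, 0.8532, 0.0563]

[0.7773, 0.0527, 0.246, 0.8532, 0.0563]


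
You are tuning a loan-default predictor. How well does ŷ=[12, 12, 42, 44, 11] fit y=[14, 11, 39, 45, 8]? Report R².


ȳ = 23.4
SS_res = Σ(y-ŷ)² = 24
SS_tot = Σ(y-ȳ)² = 1189.2
R² = 1 - SS_res/SS_tot = 1 - 0.0202 = 0.9798

0.9798


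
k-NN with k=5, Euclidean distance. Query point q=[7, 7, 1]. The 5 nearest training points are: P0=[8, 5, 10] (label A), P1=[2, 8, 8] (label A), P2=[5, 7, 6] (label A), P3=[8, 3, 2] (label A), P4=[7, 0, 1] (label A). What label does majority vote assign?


d(q,P0) = 9.2736  (label A)
d(q,P1) = 8.6603  (label A)
d(q,P2) = 5.3852  (label A)
d(q,P3) = 4.2426  (label A)
d(q,P4) = 7.0  (label A)
Votes: A=5, B=0
Majority → A

A


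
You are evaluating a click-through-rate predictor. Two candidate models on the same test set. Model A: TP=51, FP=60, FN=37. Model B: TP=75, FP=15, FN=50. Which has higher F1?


Model A: P=51/111=0.4595, R=51/88=0.5795, F1=2PR/(P+R)=2TP/(2TP+FP+FN)=102/199=0.5126
Model B: P=75/90=0.8333, R=75/125=0.6, F1=2PR/(P+R)=2TP/(2TP+FP+FN)=150/215=0.6977
0.5126 < 0.6977 → Model B

Model B


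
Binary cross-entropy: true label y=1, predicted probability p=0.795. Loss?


BCE = -[y·ln(p) + (1-y)·ln(1-p)]
= -1·ln(0.795) - 0
= -ln(0.795) = 0.2294

0.2294


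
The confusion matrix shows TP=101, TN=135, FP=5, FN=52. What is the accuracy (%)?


Accuracy = (TP+TN)/(TP+TN+FP+FN)
= (101+135)/(293)
= 236/293 = 80.55%

80.55%


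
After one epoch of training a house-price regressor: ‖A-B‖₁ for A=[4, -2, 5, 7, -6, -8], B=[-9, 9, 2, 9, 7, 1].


d = |4+ 9| + |-2-9| + |5-2| + |7-9| + |-6-7| + |-8-1|
  = 13 + 11 + 3 + 2 + 13 + 9
  = 51

51


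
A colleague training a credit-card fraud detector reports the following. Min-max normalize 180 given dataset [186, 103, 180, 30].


min=30, max=186
(180-30)/(186-30) = 150/156 = 0.9615

0.9615


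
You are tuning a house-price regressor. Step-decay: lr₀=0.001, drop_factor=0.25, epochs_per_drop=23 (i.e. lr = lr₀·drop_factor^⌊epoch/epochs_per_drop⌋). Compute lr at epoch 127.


n_drops = ⌊127/23⌋ = 5
lr = 0.001·0.25^5 = 0.001·0.0009765625 = 0.0000009765625

0.0000009765625


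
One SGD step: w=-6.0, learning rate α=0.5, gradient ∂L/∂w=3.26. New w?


w_new = w - α·∇
= -6.0 - 0.5·3.26
= -6.0 - 1.63
= -7.63

-7.63


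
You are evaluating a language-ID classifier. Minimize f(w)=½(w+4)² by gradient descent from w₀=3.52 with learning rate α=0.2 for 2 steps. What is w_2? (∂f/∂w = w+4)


step 1: grad = 3.52+4 = 7.52; w = 3.52 - 0.2·(7.52) = 2.016
step 2: grad = 2.016+4 = 6.016; w = 2.016 - 0.2·(6.016) = 0.8128

0.8128


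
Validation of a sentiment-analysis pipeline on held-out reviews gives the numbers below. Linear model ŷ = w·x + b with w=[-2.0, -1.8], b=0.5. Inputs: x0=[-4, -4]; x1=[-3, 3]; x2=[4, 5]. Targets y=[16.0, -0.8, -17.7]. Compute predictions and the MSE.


ŷ0 = (-2.0)·(-4) + (-1.8)·(-4) + 0.5 = 15.7
ŷ1 = (-2.0)·(-3) + (-1.8)·(3) + 0.5 = 1.1
ŷ2 = (-2.0)·(4) + (-1.8)·(5) + 0.5 = -16.5
errors² = [0.09, 3.61, 1.44]
MSE = 5.1400/3 = 1.7133

1.7133


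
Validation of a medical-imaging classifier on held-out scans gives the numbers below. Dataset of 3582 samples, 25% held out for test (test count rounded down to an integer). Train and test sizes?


Test = ⌊3582·25/100⌋ = 895
Train = 3582 - 895 = 2687

Train: 2687, Test: 895


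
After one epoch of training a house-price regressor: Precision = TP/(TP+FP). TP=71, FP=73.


Precision = TP/(TP+FP)
= 71/(71+73)
= 71/144 = 49.31%

49.31%


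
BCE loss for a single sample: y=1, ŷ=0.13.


BCE = -[y·ln(p) + (1-y)·ln(1-p)]
= -1·ln(0.13) - 0
= -ln(0.13) = 2.0402

2.0402


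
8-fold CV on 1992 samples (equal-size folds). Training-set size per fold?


Fold size = 1992/8 = 249
Training per fold = 1992 - 249 = 1743

1743


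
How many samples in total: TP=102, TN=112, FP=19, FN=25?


Total = TP + TN + FP + FN
= 102 + 112 + 19 + 25
= 258
(Predicted positive: 121, predicted negative: 137)

258


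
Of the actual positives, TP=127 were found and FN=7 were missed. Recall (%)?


Recall = TP/(TP+FN)
= 127/(127+7)
= 127/134 = 94.78%

94.78%


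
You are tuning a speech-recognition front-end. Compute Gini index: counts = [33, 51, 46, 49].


Probabilities: [33/179, 51/179, 46/179, 49/179] ≈ [0.1844, 0.2849, 0.257, 0.2737]
Σpᵢ² = (1089 + 2601 + 2116 + 2401)/179² = 8207/32041
Gini = 1 - Σpᵢ² = 1 - 8207/32041 = 0.7439

0.7439


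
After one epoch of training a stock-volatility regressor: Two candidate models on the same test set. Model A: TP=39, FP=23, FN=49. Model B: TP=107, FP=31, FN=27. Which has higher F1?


Model A: P=39/62=0.629, R=39/88=0.4432, F1=2PR/(P+R)=2TP/(2TP+FP+FN)=78/150=0.52
Model B: P=107/138=0.7754, R=107/134=0.7985, F1=2PR/(P+R)=2TP/(2TP+FP+FN)=214/272=0.7868
0.52 < 0.7868 → Model B

Model B


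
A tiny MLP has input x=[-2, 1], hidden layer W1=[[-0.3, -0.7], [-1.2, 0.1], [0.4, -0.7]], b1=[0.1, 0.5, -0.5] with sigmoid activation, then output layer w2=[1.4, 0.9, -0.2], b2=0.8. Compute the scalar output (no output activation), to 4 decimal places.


z1[0] = (-0.3)·(-2) + (-0.7)·(1) + 0.1 = 0.0
z1[1] = (-1.2)·(-2) + (0.1)·(1) + 0.5 = 3.0
z1[2] = (0.4)·(-2) + (-0.7)·(1) - 0.5 = -2.0
h = sigmoid(z1) = [0.5, 0.9526, 0.1192]
output = (1.4)·(0.5) + (0.9)·(0.9526) + (-0.2)·(0.1192) + 0.8 = 2.3335

2.3335


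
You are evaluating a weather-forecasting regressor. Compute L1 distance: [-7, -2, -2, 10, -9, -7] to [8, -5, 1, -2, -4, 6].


d = |-7-8| + |-2+ 5| + |-2-1| + |10+ 2| + |-9+ 4| + |-7-6|
  = 15 + 3 + 3 + 12 + 5 + 13
  = 51

51


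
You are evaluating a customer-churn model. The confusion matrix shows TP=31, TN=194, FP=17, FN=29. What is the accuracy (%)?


Accuracy = (TP+TN)/(TP+TN+FP+FN)
= (31+194)/(271)
= 225/271 = 83.03%

83.03%


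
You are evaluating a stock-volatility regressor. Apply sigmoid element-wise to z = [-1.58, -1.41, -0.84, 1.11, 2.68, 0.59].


σ(-1.58) = 1/(1+e^1.58) = 0.1708
σ(-1.41) = 1/(1+e^1.41) = 0.1962
σ(-0.84) = 1/(1+e^0.84) = 0.3015
σ(1.11) = 1/(1+e^-1.11) = 0.7521
σ(2.68) = 1/(1+e^-2.68) = 0.9358
σ(0.59) = 1/(1+e^-0.59) = 0.6434
result = [0.1708, 0.1962, 0.3015, 0.7521, 0.9358, 0.6434]

[0.1708, 0.1962, 0.3015, 0.7521, 0.9358, 0.6434]


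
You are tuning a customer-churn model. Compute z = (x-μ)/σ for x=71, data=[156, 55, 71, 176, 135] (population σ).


μ = 118.6, σ = 47.483
z = (71 - 118.6)/47.483 = -1.0025

-1.0025


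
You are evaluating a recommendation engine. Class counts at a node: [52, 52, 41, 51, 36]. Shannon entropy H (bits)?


Probabilities: [52/232, 52/232, 41/232, 51/232, 36/232] ≈ [0.2241, 0.2241, 0.1767, 0.2198, 0.1552]
H = -((52/232)·log₂(52/232) + (52/232)·log₂(52/232) + (41/232)·log₂(41/232) + (51/232)·log₂(51/232) + (36/232)·log₂(36/232))
  = 2.3066 bits

2.3066 bits


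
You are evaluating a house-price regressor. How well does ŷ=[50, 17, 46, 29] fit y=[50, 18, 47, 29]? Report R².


ȳ = 36
SS_res = Σ(y-ŷ)² = 2
SS_tot = Σ(y-ȳ)² = 690
R² = 1 - SS_res/SS_tot = 1 - 0.0029 = 0.9971

0.9971


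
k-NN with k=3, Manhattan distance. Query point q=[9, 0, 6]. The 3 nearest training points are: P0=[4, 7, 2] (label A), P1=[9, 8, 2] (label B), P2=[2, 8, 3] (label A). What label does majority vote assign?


d(q,P0) = 16  (label A)
d(q,P1) = 12  (label B)
d(q,P2) = 18  (label A)
Votes: A=2, B=1
Majority → A

A


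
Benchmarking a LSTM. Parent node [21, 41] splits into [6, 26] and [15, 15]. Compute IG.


Parent = [21, 41], H_parent = 0.9236
H_left = 0.6962 (n=32), H_right = 1 (n=30)
H_children = (32/62)·0.6962 + (30/62)·1 = 0.8432
IG = 0.9236 - 0.8432 = 0.0804

0.0804


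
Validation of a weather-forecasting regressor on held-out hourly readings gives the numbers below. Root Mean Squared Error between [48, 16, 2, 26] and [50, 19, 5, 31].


MSE = 47/4 = 11.75
RMSE = √(47/4) = 3.4278

3.4278


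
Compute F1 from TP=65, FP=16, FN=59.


Precision = 65/81 = 0.8025
Recall = 65/124 = 0.5242
F1 = 2·P·R/(P+R) = 2·TP/(2·TP+FP+FN) = 130/(130+16+59) = 130/205 = 0.6341

0.6341


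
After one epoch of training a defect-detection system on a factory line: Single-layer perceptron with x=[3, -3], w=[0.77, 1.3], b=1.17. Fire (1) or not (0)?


z = (3)·(0.77) + (-3)·(1.3) + 1.17
  = -0.42
step(z) = 0 (z<0)

0


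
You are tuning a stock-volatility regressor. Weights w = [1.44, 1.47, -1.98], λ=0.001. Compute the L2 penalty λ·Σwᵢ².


‖w‖₂² = (1.44)² + (1.47)² + (-1.98)²
     = 2.0736 + 2.1609 + 3.9204
     = 8.1549
λ·‖w‖₂² = 0.001·8.1549 = 0.008155

0.008155


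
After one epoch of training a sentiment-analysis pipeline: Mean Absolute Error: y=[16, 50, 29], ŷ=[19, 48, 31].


Absolute errors: |16-19|=3, |50-48|=2, |29-31|=2
Sum = 7
MAE = 7/3 = 7/3

7/3


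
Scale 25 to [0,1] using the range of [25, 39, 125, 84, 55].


min=25, max=125
(25-25)/(125-25) = 0/100 = 0.0

0.0


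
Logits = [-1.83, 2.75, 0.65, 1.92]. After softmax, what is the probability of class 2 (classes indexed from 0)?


Exponentials: e^-1.83=0.1604, e^2.75=15.6426, e^0.65=1.9155, e^1.92=6.821
Sum = 24.5395
Softmax = [0.0065, 0.6374, 0.0781, 0.278]
p[2] = 1.9155/24.5395 = 0.0781

0.0781


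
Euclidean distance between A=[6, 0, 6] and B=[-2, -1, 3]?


d = √((6+ 2)² + (0+ 1)² + (6-3)²)
  = √(64 + 1 + 9)
  = √74 = 8.6023

8.6023


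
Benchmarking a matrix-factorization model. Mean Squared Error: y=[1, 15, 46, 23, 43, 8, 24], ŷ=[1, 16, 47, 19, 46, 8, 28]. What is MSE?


Squared errors: (1-1)²=0, (15-16)²=1, (46-47)²=1, (23-19)²=16, (43-46)²=9, (8-8)²=0, (24-28)²=16
Sum = 43
MSE = 43/7 = 43/7

43/7


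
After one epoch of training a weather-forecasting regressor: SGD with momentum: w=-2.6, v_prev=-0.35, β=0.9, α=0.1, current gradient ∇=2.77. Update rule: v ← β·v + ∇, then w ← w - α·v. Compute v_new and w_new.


v_new = 0.9·-0.35 + 2.77 = -0.315 + 2.77 = 2.455
w_new = -2.6 - 0.1·2.455 = -2.6 - 0.2455 = -2.8455

v_new=2.455, w_new=-2.8455


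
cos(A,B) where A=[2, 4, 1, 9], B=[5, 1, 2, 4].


A·B = 2·5 + 4·1 + 1·2 + 9·4 = 52
‖A‖ = √102 = 10.0995, ‖B‖ = √46 = 6.7823
cos = 52/(√102·√46) = 52/√4692 = 0.7591

0.7591


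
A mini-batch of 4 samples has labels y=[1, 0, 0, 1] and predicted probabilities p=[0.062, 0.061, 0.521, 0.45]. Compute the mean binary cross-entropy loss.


L[0] = -ln(0.062) = 2.7806
L[1] = -ln(1-0.061) = -ln(0.939) = 0.0629
L[2] = -ln(1-0.521) = -ln(0.479) = 0.7361
L[3] = -ln(0.45) = 0.7985
mean = (2.7806 + 0.0629 + 0.7361 + 0.7985)/4 = 1.0945

1.0945


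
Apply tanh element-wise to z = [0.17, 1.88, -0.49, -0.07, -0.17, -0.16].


tanh(0.17) = 0.1684
tanh(1.88) = 0.9545
tanh(-0.49) = -0.4542
tanh(-0.07) = -0.0699
tanh(-0.17) = -0.1684
tanh(-0.16) = -0.1586
result = [0.1684, 0.9545, -0.4542, -0.0699, -0.1684, -0.1586]

[0.1684, 0.9545, -0.4542, -0.0699, -0.1684, -0.1586]


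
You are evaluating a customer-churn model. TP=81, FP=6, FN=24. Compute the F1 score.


Precision = 81/87 = 0.931
Recall = 81/105 = 0.7714
F1 = 2·P·R/(P+R) = 2·TP/(2·TP+FP+FN) = 162/(162+6+24) = 162/192 = 0.8438

0.8438


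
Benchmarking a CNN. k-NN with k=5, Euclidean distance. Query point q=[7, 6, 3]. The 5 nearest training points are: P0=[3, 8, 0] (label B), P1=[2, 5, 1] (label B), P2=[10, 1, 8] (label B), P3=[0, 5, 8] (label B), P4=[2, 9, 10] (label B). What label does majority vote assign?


d(q,P0) = 5.3852  (label B)
d(q,P1) = 5.4772  (label B)
d(q,P2) = 7.6811  (label B)
d(q,P3) = 8.6603  (label B)
d(q,P4) = 9.1104  (label B)
Votes: A=0, B=5
Majority → B

B


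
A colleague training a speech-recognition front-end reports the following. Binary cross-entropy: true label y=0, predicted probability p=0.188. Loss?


BCE = -[y·ln(p) + (1-y)·ln(1-p)]
= -0 - 1·ln(1-0.188)
= -ln(0.812) = 0.2083

0.2083


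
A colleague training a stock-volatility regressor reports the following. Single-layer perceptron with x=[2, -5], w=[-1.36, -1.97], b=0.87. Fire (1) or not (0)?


z = (2)·(-1.36) + (-5)·(-1.97) + 0.87
  = 8.0
step(z) = 1 (z≥0)

1


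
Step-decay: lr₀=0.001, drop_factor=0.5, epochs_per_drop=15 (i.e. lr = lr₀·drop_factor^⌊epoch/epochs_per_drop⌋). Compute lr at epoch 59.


n_drops = ⌊59/15⌋ = 3
lr = 0.001·0.5^3 = 0.001·0.125 = 0.000125

0.000125


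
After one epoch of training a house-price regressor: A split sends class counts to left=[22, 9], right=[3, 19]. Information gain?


Parent = [25, 28], H_parent = 0.9977
H_left = 0.8691 (n=31), H_right = 0.5746 (n=22)
H_children = (31/53)·0.8691 + (22/53)·0.5746 = 0.7469
IG = 0.9977 - 0.7469 = 0.2508

0.2508


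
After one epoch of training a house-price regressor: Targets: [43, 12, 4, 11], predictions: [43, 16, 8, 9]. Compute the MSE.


Squared errors: (43-43)²=0, (12-16)²=16, (4-8)²=16, (11-9)²=4
Sum = 36
MSE = 36/4 = 9

9


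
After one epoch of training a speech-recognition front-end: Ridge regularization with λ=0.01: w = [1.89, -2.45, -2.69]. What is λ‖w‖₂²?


‖w‖₂² = (1.89)² + (-2.45)² + (-2.69)²
     = 3.5721 + 6.0025 + 7.2361
     = 16.8107
λ·‖w‖₂² = 0.01·16.8107 = 0.168107

0.168107


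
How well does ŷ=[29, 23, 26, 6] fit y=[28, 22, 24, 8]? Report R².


ȳ = 20.5
SS_res = Σ(y-ŷ)² = 10
SS_tot = Σ(y-ȳ)² = 227
R² = 1 - SS_res/SS_tot = 1 - 0.0441 = 0.9559

0.9559


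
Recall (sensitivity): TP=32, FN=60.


Recall = TP/(TP+FN)
= 32/(32+60)
= 32/92 = 34.78%

34.78%


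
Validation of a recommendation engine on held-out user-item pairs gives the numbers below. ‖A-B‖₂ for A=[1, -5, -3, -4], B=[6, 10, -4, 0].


d = √((1-6)² + (-5-10)² + (-3+ 4)² + (-4-0)²)
  = √(25 + 225 + 1 + 16)
  = √267 = 16.3401

16.3401


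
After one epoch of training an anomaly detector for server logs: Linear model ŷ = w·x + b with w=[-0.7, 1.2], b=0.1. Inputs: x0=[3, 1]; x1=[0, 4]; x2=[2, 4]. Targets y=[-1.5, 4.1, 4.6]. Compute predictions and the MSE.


ŷ0 = (-0.7)·(3) + (1.2)·(1) + 0.1 = -0.8
ŷ1 = (-0.7)·(0) + (1.2)·(4) + 0.1 = 4.9
ŷ2 = (-0.7)·(2) + (1.2)·(4) + 0.1 = 3.5
errors² = [0.49, 0.64, 1.21]
MSE = 2.3400/3 = 0.78

0.78


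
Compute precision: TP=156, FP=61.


Precision = TP/(TP+FP)
= 156/(156+61)
= 156/217 = 71.89%

71.89%


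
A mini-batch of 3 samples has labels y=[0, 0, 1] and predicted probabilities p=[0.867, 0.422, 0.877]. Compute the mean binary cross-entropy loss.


L[0] = -ln(1-0.867) = -ln(0.133) = 2.0174
L[1] = -ln(1-0.422) = -ln(0.578) = 0.5482
L[2] = -ln(0.877) = 0.1312
mean = (2.0174 + 0.5482 + 0.1312)/3 = 0.8989

0.8989


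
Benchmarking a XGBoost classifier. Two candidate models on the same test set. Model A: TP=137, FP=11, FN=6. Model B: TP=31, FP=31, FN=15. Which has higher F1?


Model A: P=137/148=0.9257, R=137/143=0.958, F1=2PR/(P+R)=2TP/(2TP+FP+FN)=274/291=0.9416
Model B: P=31/62=0.5, R=31/46=0.6739, F1=2PR/(P+R)=2TP/(2TP+FP+FN)=62/108=0.5741
0.9416 > 0.5741 → Model A

Model A


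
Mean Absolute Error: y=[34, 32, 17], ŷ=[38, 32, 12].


Absolute errors: |34-38|=4, |32-32|=0, |17-12|=5
Sum = 9
MAE = 9/3 = 3

3


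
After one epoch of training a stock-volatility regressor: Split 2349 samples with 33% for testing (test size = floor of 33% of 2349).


Test = ⌊2349·33/100⌋ = 775
Train = 2349 - 775 = 1574

Train: 1574, Test: 775


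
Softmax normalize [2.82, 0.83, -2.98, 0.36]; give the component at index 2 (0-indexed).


Exponentials: e^2.82=16.7769, e^0.83=2.2933, e^-2.98=0.0508, e^0.36=1.4333
Sum = 20.5543
Softmax = [0.8162, 0.1116, 0.0025, 0.0697]
p[2] = 0.0508/20.5543 = 0.0025

0.0025


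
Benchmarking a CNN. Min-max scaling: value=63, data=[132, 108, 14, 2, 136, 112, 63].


min=2, max=136
(63-2)/(136-2) = 61/134 = 0.4552

0.4552


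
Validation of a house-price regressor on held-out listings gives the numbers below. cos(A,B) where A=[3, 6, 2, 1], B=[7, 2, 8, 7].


A·B = 3·7 + 6·2 + 2·8 + 1·7 = 56
‖A‖ = √50 = 7.0711, ‖B‖ = √166 = 12.8841
cos = 56/(√50·√166) = 56/√8300 = 0.6147

0.6147


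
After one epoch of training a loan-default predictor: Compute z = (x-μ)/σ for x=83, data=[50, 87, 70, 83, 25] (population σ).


μ = 63, σ = 22.9695
z = (83 - 63)/22.9695 = 0.8707

0.8707


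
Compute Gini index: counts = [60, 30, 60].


Probabilities: [60/150, 30/150, 60/150] ≈ [0.4, 0.2, 0.4]
Σpᵢ² = (3600 + 900 + 3600)/150² = 8100/22500
Gini = 1 - Σpᵢ² = 1 - 8100/22500 = 0.64

0.64


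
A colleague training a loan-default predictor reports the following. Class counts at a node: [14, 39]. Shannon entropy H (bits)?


Probabilities: [14/53, 39/53] ≈ [0.2642, 0.7358]
H = -((14/53)·log₂(14/53) + (39/53)·log₂(39/53))
  = 0.8329 bits

0.8329 bits


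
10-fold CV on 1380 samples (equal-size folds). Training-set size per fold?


Fold size = 1380/10 = 138
Training per fold = 1380 - 138 = 1242

1242


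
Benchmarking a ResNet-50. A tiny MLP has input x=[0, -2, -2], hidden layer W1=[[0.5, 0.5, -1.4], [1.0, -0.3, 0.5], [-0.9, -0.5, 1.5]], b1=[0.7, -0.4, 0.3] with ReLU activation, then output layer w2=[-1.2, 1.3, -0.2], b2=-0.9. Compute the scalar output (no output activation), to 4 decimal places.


z1[0] = (0.5)·(0) + (0.5)·(-2) + (-1.4)·(-2) + 0.7 = 2.5
z1[1] = (1.0)·(0) + (-0.3)·(-2) + (0.5)·(-2) - 0.4 = -0.8
z1[2] = (-0.9)·(0) + (-0.5)·(-2) + (1.5)·(-2) + 0.3 = -1.7
h = ReLU(z1) = [2.5, 0.0, 0.0]
output = (-1.2)·(2.5) + (1.3)·(0.0) + (-0.2)·(0.0) - 0.9 = -3.9

-3.9


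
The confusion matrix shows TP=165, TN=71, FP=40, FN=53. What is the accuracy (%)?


Accuracy = (TP+TN)/(TP+TN+FP+FN)
= (165+71)/(329)
= 236/329 = 71.73%

71.73%


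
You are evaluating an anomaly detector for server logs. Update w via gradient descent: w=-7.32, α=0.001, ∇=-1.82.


w_new = w - α·∇
= -7.32 - 0.001·-1.82
= -7.32 + 0.00182
= -7.31818

-7.31818


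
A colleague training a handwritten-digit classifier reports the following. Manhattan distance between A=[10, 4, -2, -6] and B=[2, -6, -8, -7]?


d = |10-2| + |4+ 6| + |-2+ 8| + |-6+ 7|
  = 8 + 10 + 6 + 1
  = 25

25


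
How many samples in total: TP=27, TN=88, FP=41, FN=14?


Total = TP + TN + FP + FN
= 27 + 88 + 41 + 14
= 170
(Predicted positive: 68, predicted negative: 102)

170


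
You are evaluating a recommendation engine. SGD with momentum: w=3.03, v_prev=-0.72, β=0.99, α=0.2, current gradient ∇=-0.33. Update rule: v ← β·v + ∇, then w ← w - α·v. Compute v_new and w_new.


v_new = 0.99·-0.72 - 0.33 = -0.7128 - 0.33 = -1.0428
w_new = 3.03 - 0.2·-1.0428 = 3.03 + 0.20856 = 3.23856

v_new=-1.0428, w_new=3.23856


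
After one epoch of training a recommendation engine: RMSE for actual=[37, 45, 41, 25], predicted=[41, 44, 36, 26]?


MSE = 43/4 = 10.75
RMSE = √(43/4) = 3.2787

3.2787


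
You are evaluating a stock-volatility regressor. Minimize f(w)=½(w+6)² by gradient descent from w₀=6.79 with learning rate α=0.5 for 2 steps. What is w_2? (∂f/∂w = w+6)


step 1: grad = 6.79+6 = 12.79; w = 6.79 - 0.5·(12.79) = 0.395
step 2: grad = 0.395+6 = 6.395; w = 0.395 - 0.5·(6.395) = -2.8025

-2.8025


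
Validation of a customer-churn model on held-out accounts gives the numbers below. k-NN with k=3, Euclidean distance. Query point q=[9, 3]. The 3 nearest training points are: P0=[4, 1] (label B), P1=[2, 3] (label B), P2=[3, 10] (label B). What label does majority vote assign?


d(q,P0) = 5.3852  (label B)
d(q,P1) = 7.0  (label B)
d(q,P2) = 9.2195  (label B)
Votes: A=0, B=3
Majority → B

B


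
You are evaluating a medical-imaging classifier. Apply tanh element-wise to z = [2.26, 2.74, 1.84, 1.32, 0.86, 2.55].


tanh(2.26) = 0.9785
tanh(2.74) = 0.9917
tanh(1.84) = 0.9508
tanh(1.32) = 0.8668
tanh(0.86) = 0.6963
tanh(2.55) = 0.9879
result = [0.9785, 0.9917, 0.9508, 0.8668, 0.6963, 0.9879]

[0.9785, 0.9917, 0.9508, 0.8668, 0.6963, 0.9879]


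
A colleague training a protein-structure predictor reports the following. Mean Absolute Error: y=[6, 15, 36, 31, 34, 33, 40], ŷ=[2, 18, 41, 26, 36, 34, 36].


Absolute errors: |6-2|=4, |15-18|=3, |36-41|=5, |31-26|=5, |34-36|=2, |33-34|=1, |40-36|=4
Sum = 24
MAE = 24/7 = 24/7

24/7


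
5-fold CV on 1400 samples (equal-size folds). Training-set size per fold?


Fold size = 1400/5 = 280
Training per fold = 1400 - 280 = 1120

1120


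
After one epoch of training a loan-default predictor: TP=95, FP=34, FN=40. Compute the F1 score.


Precision = 95/129 = 0.7364
Recall = 95/135 = 0.7037
F1 = 2·P·R/(P+R) = 2·TP/(2·TP+FP+FN) = 190/(190+34+40) = 190/264 = 0.7197

0.7197


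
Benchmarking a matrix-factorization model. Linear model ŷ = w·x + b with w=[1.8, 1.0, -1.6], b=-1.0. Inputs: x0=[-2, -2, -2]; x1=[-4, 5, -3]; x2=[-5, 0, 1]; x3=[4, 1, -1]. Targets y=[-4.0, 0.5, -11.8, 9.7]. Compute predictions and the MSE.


ŷ0 = (1.8)·(-2) + (1.0)·(-2) + (-1.6)·(-2) - 1.0 = -3.4
ŷ1 = (1.8)·(-4) + (1.0)·(5) + (-1.6)·(-3) - 1.0 = 1.6
ŷ2 = (1.8)·(-5) + (1.0)·(0) + (-1.6)·(1) - 1.0 = -11.6
ŷ3 = (1.8)·(4) + (1.0)·(1) + (-1.6)·(-1) - 1.0 = 8.8
errors² = [0.36, 1.21, 0.04, 0.81]
MSE = 2.4200/4 = 0.605

0.605


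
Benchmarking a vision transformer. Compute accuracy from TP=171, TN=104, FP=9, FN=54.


Accuracy = (TP+TN)/(TP+TN+FP+FN)
= (171+104)/(338)
= 275/338 = 81.36%

81.36%


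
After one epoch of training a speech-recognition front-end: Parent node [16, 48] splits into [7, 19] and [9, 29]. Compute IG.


Parent = [16, 48], H_parent = 0.8113
H_left = 0.8404 (n=26), H_right = 0.7897 (n=38)
H_children = (26/64)·0.8404 + (38/64)·0.7897 = 0.8103
IG = 0.8113 - 0.8103 = 0.001

0.001


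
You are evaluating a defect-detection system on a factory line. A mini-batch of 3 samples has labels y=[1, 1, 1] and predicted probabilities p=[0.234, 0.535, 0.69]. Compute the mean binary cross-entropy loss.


L[0] = -ln(0.234) = 1.4524
L[1] = -ln(0.535) = 0.6255
L[2] = -ln(0.69) = 0.3711
mean = (1.4524 + 0.6255 + 0.3711)/3 = 0.8163

0.8163


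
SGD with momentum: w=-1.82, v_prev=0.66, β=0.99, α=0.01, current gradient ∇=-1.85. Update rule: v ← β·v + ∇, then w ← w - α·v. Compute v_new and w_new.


v_new = 0.99·0.66 - 1.85 = 0.6534 - 1.85 = -1.1966
w_new = -1.82 - 0.01·-1.1966 = -1.82 + 0.011966 = -1.808034

v_new=-1.1966, w_new=-1.808034


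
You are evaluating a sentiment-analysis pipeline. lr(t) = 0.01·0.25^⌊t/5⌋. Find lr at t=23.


n_drops = ⌊23/5⌋ = 4
lr = 0.01·0.25^4 = 0.01·0.00390625 = 0.0000390625

0.0000390625
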